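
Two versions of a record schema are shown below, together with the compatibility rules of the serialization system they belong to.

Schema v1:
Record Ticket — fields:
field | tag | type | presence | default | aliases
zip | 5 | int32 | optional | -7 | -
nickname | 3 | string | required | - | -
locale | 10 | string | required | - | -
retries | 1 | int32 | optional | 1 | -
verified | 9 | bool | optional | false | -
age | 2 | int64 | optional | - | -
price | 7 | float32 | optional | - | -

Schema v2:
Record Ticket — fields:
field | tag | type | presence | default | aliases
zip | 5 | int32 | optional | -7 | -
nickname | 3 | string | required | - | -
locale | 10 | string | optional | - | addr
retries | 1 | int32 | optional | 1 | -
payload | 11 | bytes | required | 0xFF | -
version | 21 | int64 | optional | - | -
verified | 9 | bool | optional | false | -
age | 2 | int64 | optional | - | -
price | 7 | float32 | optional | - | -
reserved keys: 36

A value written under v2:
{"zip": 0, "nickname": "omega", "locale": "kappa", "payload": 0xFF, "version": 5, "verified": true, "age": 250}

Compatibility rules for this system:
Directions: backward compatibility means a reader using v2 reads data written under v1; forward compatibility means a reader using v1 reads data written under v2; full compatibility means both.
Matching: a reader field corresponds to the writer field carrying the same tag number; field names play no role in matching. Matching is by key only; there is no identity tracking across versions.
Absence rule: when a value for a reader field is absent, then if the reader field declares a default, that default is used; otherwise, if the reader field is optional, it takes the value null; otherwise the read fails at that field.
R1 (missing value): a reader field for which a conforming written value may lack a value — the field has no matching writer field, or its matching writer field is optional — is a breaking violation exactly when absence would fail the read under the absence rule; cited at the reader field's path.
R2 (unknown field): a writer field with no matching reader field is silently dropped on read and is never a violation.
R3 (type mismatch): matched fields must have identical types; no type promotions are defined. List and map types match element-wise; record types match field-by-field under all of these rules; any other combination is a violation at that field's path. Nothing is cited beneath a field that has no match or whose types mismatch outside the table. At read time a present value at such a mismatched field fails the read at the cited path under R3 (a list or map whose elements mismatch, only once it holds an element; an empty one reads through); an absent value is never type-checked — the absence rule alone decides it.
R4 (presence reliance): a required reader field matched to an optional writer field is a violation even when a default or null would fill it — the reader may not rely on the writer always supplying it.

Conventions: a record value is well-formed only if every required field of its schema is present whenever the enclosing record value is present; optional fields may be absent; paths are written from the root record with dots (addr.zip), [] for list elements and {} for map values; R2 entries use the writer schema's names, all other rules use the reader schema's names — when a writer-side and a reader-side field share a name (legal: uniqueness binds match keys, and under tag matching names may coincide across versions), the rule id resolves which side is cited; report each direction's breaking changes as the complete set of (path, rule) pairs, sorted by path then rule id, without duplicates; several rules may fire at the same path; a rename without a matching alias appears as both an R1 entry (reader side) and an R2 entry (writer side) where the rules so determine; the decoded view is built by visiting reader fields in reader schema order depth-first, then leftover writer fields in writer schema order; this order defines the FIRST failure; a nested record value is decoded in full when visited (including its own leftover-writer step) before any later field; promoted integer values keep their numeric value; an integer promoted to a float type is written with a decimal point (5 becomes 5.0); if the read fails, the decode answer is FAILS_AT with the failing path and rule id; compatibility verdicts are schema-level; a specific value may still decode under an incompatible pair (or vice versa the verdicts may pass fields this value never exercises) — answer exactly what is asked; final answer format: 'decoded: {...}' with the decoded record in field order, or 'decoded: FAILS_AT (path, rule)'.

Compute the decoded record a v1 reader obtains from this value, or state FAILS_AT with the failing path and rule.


decoded: {"zip": 0, "nickname": "omega", "locale": "kappa", "retries": 1, "verified": true, "age": 250, "price": null}

in Ticket below, arrows point writer -> reader
decode (reader v1):
  zip := 0
  nickname := "omega"
  locale := "kappa"
  retries := 1 (no value, default fills)
  verified := true
  age := 250
  price := null (not supplied -> null)
  writer payload: unmatched, discarded
  writer version: unmatched, discarded
  => decoded: {"zip": 0, "nickname": "omega", "locale": "kappa", "retries": 1, "verified": true, "age": 250, "price": null}
checking off the Ticket differences that do not matter here:
  added field payload to record Ticket: required bytes, tag 11, default 0xFF (in v2 it sits immediately before verified) -> fires no rule on Ticket under this dialect and leaves the result unchanged
  field locale in record Ticket: required changed to optional -> changes Ticket's schema-level verdicts only — the decode of this value is the same
  added field version to record Ticket: optional int64, tag 21 (in v2 it sits immediately before verified) -> fires no rule on Ticket under this dialect and leaves the result unchanged


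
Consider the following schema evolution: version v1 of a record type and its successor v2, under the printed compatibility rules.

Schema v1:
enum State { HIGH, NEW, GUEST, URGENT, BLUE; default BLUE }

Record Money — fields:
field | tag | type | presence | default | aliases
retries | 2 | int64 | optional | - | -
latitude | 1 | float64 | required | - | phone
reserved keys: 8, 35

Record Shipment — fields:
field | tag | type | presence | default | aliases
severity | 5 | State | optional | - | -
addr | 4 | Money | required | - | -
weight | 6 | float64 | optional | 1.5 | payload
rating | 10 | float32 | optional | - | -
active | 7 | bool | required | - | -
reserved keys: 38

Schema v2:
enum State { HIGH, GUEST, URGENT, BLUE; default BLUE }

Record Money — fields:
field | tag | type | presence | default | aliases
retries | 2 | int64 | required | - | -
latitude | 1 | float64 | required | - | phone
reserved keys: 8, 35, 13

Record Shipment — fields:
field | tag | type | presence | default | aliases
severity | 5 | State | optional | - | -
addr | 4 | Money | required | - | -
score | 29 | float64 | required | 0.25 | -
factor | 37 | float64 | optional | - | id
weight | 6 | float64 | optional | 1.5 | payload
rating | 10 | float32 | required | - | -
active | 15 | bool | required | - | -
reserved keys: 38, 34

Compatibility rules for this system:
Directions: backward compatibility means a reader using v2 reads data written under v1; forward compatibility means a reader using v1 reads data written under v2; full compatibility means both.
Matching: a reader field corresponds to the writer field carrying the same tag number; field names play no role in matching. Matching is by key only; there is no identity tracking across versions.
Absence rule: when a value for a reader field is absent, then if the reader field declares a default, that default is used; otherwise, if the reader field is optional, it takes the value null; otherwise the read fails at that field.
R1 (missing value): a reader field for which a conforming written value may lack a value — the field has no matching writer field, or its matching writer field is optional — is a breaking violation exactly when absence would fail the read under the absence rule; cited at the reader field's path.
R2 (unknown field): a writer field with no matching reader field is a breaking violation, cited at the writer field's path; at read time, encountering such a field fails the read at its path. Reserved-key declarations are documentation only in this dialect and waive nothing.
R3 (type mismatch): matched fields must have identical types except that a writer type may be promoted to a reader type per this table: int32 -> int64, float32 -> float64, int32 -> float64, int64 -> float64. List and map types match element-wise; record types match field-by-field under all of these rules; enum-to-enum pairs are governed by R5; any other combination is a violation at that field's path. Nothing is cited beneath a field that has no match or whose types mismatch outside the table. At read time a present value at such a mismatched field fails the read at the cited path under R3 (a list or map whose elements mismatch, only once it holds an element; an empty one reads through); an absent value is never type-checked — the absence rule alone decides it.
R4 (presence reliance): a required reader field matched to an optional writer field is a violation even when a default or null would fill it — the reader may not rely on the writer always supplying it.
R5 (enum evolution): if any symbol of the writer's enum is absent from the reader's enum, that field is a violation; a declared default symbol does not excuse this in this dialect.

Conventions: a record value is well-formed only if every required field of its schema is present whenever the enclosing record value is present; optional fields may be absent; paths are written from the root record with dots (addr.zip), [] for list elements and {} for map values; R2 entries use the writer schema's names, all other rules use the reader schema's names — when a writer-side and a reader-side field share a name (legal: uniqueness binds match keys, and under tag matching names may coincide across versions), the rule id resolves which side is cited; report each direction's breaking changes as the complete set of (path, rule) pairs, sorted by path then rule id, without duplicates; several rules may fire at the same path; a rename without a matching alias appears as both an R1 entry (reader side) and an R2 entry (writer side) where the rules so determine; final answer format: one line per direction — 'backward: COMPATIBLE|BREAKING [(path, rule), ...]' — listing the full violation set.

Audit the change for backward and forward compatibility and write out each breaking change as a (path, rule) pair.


each type pair in Shipment: writer, then reader
backward on Shipment — v2 reading data written by v1:
  writer optional, State -> State: reader severity maps from writer severity
  writer required, Money -> Money: reader addr maps from writer addr
  score has no writer counterpart
  factor has no writer counterpart
  writer optional, float64 -> float64: reader weight maps from writer weight
  writer optional, float32 -> float32: reader rating maps from writer rating
  active has no writer counterpart
  writer active: unknown to reader
  writer optional, int64 -> int64: reader addr.retries maps from writer addr.retries
  writer required, float64 -> float64: reader addr.latitude maps from writer addr.latitude
  R1 fires at active
  R2 fires at active
  R1 fires at addr.retries
  R4 fires at addr.retries
  R1 fires at rating
  R4 fires at rating
  R5 fires at severity
  => 7 violation(s): backward is BREAKING for Shipment
forward on Shipment — v1 reading data written by v2:
  writer optional, State -> State: reader severity maps from writer severity
  writer required, Money -> Money: reader addr maps from writer addr
  writer optional, float64 -> float64: reader weight maps from writer weight
  writer required, float32 -> float32: reader rating maps from writer rating
  active has no writer counterpart
  writer score: unknown to reader
  writer factor: unknown to reader
  writer active: unknown to reader
  writer required, int64 -> int64: reader addr.retries maps from writer addr.retries
  writer required, float64 -> float64: reader addr.latitude maps from writer addr.latitude
  R1 fires at active
  R2 fires at active
  R2 fires at factor
  R2 fires at score
  => 4 violation(s): forward is BREAKING for Shipment

backward: BREAKING [(active, R1), (active, R2), (addr.retries, R1), (addr.retries, R4), (rating, R1), (rating, R4), (severity, R5)]; forward: BREAKING [(active, R1), (active, R2), (factor, R2), (score, R2)]


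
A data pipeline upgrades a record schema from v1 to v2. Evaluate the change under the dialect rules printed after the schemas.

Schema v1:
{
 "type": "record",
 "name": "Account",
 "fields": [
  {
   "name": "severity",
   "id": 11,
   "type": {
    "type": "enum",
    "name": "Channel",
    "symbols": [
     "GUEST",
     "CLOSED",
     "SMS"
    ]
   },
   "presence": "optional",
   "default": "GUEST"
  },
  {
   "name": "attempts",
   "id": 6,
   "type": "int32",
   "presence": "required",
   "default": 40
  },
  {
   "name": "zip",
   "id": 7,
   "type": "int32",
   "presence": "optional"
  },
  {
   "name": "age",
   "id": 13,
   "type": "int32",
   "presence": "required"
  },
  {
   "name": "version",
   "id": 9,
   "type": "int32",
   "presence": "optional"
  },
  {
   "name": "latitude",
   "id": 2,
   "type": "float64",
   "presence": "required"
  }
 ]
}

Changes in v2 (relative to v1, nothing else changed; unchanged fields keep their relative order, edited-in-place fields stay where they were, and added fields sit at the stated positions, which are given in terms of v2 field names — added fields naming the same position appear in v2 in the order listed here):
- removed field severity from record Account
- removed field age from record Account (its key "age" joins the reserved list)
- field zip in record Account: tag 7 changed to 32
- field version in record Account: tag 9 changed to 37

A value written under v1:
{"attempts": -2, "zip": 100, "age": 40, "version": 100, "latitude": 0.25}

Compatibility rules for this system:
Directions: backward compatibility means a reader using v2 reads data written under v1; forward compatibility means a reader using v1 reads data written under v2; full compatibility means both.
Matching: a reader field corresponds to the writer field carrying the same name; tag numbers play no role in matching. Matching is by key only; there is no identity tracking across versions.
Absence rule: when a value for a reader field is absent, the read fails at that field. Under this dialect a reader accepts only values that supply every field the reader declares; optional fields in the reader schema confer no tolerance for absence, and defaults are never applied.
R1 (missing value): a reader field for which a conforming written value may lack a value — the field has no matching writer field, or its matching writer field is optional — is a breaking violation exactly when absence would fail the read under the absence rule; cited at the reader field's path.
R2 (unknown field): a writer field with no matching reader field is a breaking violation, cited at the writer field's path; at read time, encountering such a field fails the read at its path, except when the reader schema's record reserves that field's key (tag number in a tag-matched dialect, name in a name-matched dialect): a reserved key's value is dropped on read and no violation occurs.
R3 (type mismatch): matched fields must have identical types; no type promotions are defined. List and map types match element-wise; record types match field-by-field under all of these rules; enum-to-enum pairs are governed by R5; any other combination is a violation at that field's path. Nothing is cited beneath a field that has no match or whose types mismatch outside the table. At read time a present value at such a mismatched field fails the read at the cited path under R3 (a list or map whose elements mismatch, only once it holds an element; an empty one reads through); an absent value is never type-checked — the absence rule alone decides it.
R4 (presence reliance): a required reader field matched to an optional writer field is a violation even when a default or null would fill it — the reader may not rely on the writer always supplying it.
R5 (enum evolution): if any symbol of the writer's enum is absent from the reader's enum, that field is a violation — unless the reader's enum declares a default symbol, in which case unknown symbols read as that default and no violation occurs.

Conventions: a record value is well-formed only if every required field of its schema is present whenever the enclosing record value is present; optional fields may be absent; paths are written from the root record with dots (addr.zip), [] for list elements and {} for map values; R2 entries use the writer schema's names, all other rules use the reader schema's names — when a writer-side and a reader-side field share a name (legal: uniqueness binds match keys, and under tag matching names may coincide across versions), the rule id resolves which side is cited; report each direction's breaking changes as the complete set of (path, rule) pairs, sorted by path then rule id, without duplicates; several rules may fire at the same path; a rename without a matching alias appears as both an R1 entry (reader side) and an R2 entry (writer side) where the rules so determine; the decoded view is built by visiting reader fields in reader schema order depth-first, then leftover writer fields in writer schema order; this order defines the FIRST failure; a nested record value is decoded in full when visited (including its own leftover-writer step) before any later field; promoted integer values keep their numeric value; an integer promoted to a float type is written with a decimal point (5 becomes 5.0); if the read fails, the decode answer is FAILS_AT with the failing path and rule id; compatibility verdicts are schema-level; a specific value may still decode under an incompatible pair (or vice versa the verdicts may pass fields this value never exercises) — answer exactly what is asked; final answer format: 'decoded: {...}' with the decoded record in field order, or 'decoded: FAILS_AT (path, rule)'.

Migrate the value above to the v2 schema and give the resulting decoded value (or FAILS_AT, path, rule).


each type pair in Account: writer, then reader
decode walk for Account under reader schema v2:
  attempts := -2
  zip := 100
  version := 100
  latitude := 0.25
  writer age: reserved -> dropped
  => decoded: {"attempts": -2, "zip": 100, "version": 100, "latitude": 0.25}
the other Account changes do not affect what is asked:
  field zip in record Account: tag 7 changed to 32 -> no rule fires on it and the decoded Account view is identical with or without it
  field version in record Account: tag 9 changed to 37 -> no rule fires on it and the decoded Account view is identical with or without it

decoded: {"attempts": -2, "zip": 100, "version": 100, "latitude": 0.25}


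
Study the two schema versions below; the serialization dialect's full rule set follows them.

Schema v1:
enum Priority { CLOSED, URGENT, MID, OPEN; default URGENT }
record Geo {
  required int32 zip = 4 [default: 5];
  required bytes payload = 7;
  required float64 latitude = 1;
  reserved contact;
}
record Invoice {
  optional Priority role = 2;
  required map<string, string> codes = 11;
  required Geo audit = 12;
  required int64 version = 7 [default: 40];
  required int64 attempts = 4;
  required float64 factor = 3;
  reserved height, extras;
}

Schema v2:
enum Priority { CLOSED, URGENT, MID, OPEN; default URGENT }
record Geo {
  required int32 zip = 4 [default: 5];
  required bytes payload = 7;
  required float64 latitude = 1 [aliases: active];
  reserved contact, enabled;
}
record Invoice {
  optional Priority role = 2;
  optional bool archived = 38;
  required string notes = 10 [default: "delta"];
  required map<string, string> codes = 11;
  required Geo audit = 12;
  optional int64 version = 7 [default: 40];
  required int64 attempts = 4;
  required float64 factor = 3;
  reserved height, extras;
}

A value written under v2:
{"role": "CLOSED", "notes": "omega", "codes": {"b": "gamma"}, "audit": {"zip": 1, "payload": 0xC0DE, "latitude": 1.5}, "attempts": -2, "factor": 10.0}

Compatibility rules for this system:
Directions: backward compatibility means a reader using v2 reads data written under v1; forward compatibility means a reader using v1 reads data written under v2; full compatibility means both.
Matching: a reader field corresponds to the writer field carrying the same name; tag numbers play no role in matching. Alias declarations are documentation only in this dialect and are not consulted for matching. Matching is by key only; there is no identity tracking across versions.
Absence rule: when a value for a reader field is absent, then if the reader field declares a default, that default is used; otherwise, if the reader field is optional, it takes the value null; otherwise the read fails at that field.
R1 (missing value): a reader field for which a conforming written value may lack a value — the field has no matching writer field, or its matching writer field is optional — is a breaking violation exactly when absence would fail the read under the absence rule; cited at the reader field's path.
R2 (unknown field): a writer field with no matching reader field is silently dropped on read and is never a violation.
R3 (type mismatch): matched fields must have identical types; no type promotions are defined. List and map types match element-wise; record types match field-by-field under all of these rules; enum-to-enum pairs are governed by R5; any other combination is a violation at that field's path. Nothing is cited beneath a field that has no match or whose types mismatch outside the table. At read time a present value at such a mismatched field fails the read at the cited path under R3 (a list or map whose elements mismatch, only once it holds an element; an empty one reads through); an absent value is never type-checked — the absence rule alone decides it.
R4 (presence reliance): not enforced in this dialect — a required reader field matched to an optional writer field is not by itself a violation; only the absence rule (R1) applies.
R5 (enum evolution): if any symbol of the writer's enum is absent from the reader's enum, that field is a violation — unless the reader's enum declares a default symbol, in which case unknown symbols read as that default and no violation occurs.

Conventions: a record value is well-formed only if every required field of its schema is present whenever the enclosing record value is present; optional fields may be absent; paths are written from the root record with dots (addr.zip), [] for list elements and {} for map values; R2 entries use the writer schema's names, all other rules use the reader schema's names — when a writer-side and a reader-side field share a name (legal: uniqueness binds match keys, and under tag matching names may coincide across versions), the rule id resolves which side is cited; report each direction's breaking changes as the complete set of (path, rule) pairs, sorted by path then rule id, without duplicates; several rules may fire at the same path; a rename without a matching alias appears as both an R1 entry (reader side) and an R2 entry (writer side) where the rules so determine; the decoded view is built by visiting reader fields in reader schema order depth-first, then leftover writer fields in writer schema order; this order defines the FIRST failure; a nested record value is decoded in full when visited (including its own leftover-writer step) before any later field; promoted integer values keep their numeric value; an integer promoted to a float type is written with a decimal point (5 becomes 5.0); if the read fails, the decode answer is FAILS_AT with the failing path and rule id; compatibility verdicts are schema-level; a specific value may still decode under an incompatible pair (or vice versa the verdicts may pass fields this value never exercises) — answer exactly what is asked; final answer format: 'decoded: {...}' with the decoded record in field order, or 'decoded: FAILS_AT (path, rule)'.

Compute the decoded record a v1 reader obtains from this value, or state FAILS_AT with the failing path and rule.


arrows below run writer -> reader for Invoice
decode walk for Invoice under reader schema v1:
  role := "CLOSED"
  codes := {"b": "gamma"}
  audit.zip := 1
  audit.payload := 0xC0DE
  audit.latitude := 1.5
  version := 40 (missing; default applied)
  attempts := -2
  factor := 10.0
  writer notes: no reader field; dropped
  => decoded: {"role": "CLOSED", "codes": {"b": "gamma"}, "audit": {"zip": 1, "payload": 0xC0DE, "latitude": 1.5}, "version": 40, "attempts": -2, "factor": 10.0}
checking off the Invoice differences that do not matter here:
  added field archived to record Invoice: optional bool, tag 38 (in v2 it sits immediately before codes) -> no rule fires on it and the decoded Invoice view is identical with or without it
  added field notes to record Invoice: required string, tag 10, default "delta" (in v2 it sits immediately before codes) -> no rule fires on it and the decoded Invoice view is identical with or without it
  field version in record Invoice: required changed to optional -> no rule fires on it and the decoded Invoice view is identical with or without it

decoded: {"role": "CLOSED", "codes": {"b": "gamma"}, "audit": {"zip": 1, "payload": 0xC0DE, "latitude": 1.5}, "version": 40, "attempts": -2, "factor": 10.0}


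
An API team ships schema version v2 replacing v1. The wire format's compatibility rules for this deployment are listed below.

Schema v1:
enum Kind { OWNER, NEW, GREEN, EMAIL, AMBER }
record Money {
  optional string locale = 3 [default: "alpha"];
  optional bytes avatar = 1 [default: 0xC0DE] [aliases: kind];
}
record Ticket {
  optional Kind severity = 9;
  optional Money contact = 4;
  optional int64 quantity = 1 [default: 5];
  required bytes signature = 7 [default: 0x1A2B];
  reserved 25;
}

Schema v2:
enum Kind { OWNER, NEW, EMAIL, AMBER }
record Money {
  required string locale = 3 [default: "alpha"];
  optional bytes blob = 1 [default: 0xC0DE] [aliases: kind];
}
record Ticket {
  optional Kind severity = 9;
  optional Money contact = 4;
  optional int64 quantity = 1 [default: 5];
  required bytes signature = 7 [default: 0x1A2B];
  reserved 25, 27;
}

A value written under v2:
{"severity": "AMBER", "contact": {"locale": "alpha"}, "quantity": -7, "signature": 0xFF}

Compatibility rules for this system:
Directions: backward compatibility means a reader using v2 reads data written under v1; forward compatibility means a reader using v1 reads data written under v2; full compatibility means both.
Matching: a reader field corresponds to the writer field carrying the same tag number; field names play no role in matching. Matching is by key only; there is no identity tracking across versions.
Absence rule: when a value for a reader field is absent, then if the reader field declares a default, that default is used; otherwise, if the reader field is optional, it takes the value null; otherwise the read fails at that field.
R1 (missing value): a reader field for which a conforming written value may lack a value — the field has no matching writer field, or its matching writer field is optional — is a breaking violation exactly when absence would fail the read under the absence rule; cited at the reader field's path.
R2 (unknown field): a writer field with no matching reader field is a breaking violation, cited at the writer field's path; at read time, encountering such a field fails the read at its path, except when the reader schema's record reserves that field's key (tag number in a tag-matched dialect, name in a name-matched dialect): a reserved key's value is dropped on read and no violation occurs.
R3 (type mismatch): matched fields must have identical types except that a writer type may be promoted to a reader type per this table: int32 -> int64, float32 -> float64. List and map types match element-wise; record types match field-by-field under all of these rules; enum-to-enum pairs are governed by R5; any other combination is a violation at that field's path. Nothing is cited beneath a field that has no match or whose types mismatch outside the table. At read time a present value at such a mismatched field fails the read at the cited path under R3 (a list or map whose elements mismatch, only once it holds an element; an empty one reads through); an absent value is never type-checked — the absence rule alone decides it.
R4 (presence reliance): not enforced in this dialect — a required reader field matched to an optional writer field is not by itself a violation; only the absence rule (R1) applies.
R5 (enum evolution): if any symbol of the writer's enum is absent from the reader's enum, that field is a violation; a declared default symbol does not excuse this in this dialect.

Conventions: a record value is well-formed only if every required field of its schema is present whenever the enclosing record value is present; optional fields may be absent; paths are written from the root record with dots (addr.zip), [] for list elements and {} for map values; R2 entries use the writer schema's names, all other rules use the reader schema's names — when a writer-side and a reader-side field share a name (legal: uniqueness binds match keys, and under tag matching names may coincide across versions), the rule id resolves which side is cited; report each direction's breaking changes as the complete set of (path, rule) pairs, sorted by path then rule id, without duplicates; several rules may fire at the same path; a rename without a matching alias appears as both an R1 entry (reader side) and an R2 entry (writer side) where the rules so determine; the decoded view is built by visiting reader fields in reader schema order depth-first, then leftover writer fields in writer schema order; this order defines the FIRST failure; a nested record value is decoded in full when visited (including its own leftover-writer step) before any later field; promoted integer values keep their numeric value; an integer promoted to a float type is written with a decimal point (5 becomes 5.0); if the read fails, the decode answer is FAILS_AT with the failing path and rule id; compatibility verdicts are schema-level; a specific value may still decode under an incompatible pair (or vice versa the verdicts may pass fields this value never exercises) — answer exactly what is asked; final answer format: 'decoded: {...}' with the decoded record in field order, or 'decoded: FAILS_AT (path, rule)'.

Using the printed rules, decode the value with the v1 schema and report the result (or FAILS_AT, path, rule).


in Ticket below, arrows point writer -> reader
decode (reader v1):
  severity := "AMBER"
  contact.locale := "alpha"
  contact.avatar := 0xC0DE (no value, default fills)
  quantity := -7
  signature := 0xFF
  => decoded: {"severity": "AMBER", "contact": {"locale": "alpha", "avatar": 0xC0DE}, "quantity": -7, "signature": 0xFF}
the rest of the Ticket diff is inert for this question:
  enum Kind (field severity in record Ticket): symbol GREEN removed -> matters for Ticket compatibility verdicts, not for this value's decode
  renamed field avatar to blob in record Money -> no rule fires on it and the decoded Ticket view is identical with or without it
  field locale in record Money: optional changed to required -> no rule fires on it and the decoded Ticket view is identical with or without it

decoded: {"severity": "AMBER", "contact": {"locale": "alpha", "avatar": 0xC0DE}, "quantity": -7, "signature": 0xFF}


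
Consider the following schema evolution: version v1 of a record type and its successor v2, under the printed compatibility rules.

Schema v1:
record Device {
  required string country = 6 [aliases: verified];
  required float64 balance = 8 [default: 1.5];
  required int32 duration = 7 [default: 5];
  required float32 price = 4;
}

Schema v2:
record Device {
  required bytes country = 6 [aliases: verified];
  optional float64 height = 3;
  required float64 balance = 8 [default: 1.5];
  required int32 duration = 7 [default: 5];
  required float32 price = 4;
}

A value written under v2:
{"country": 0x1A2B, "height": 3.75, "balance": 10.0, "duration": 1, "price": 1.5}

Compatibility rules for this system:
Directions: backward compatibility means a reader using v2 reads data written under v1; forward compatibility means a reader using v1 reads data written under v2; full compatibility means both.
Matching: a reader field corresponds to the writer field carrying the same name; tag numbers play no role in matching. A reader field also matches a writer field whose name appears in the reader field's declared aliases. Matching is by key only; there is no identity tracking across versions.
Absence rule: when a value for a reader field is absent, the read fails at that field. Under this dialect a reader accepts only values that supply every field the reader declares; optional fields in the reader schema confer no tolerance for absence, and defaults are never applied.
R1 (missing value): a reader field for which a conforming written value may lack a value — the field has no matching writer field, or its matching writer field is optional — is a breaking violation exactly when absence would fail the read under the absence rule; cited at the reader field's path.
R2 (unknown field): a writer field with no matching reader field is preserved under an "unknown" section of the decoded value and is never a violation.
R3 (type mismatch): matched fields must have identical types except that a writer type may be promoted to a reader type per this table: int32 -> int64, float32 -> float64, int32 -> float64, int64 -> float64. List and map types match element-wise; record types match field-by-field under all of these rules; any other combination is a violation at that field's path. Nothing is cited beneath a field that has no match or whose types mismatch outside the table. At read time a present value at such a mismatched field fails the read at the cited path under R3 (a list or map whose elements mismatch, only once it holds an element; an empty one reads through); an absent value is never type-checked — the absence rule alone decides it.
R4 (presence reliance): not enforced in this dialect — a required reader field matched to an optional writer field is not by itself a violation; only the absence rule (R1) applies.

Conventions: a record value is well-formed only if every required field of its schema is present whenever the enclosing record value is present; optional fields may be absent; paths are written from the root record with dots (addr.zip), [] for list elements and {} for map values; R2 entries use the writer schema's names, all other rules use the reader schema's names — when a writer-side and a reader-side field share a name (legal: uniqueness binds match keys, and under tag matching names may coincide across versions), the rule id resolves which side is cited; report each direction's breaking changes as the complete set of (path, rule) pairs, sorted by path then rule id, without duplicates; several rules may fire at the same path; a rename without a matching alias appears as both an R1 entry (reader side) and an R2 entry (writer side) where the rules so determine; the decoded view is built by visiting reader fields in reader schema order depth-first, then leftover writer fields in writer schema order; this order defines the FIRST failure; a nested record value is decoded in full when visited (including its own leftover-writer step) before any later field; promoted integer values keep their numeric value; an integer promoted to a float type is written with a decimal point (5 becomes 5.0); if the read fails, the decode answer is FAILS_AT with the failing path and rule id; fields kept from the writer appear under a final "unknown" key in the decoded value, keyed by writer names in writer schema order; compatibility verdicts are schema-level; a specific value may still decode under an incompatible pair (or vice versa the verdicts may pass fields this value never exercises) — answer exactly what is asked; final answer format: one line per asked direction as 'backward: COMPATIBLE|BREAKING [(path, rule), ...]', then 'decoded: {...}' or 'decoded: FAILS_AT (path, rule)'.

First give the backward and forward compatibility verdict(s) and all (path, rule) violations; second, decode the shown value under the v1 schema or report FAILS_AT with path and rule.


the writer's type comes first in each Device pair
backward pass over Device, reader schema v2, writer schema v1:
  writer required, string -> bytes: reader country maps from writer country
  height: no writer match
  writer required, float64 -> float64: reader balance maps from writer balance
  writer required, int32 -> int32: reader duration maps from writer duration
  writer required, float32 -> float32: reader price maps from writer price
  violation R3 at country
  violation R1 at height
  => backward: BREAKING (2)
forward pass over Device, reader schema v1, writer schema v2:
  writer required, bytes -> string: reader country maps from writer country
  writer required, float64 -> float64: reader balance maps from writer balance
  writer required, int32 -> int32: reader duration maps from writer duration
  writer required, float32 -> float32: reader price maps from writer price
  writer field height has no reader counterpart
  violation R3 at country
  => forward: BREAKING (1)
decode walk for Device under reader schema v1:
  read fails at country under R3
  => FAILS_AT (country, R3)

backward: BREAKING [(country, R3), (height, R1)]; forward: BREAKING [(country, R3)]; decoded: FAILS_AT (country, R3)


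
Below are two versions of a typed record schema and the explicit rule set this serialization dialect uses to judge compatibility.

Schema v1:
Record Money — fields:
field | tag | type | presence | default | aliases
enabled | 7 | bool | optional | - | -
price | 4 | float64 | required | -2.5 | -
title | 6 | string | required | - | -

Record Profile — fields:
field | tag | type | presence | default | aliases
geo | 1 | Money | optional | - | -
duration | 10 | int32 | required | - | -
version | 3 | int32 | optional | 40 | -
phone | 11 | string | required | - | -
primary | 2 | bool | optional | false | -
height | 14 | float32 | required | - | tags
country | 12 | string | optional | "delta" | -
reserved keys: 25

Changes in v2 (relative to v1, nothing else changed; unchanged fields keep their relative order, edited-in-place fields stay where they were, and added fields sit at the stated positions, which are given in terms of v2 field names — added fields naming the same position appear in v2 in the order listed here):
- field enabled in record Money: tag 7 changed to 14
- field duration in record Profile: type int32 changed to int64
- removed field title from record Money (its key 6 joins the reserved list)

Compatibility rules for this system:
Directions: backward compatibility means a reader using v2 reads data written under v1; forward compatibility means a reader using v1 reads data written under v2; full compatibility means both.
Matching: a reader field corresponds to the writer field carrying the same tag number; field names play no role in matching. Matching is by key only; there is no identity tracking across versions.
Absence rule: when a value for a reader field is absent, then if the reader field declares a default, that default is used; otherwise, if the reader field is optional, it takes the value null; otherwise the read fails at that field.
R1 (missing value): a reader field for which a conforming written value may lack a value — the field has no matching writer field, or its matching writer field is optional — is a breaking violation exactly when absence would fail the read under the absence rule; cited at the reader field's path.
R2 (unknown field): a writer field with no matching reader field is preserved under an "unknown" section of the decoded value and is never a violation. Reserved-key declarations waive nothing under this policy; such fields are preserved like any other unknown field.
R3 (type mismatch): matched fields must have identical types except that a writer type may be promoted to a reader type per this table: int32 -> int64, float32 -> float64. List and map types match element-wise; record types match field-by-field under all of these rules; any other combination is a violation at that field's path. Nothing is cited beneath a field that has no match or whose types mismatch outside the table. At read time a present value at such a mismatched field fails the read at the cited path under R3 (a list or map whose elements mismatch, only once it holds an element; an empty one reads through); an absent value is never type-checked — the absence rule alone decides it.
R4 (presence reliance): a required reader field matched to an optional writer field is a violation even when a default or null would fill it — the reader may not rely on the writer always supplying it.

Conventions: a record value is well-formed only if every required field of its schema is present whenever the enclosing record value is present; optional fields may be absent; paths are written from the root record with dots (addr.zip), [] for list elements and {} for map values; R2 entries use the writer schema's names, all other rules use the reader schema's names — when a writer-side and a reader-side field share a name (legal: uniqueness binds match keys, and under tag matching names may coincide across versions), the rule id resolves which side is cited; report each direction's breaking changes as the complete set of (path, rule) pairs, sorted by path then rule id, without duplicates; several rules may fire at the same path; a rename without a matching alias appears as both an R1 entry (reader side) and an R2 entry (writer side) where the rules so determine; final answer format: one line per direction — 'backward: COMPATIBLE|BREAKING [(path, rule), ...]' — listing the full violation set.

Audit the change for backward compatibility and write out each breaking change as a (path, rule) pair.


each type pair in Profile: writer, then reader
backward analysis of Profile with v2 as reader and v1 as writer:
  Money -> Money, writer optional: geo aligns to geo
  int32 -> int64, writer required: duration aligns to duration
  int32 -> int32, writer optional: version aligns to version
  string -> string, writer required: phone aligns to phone
  bool -> bool, writer optional: primary aligns to primary
  float32 -> float32, writer required: height aligns to height
  string -> string, writer optional: country aligns to country
  geo.enabled has no writer counterpart
  float64 -> float64, writer required: geo.price aligns to geo.price
  geo.enabled (writer side), unknown to reader
  geo.title (writer side), unknown to reader
  => no violations; backward on Profile: COMPATIBLE
diffs on Profile not affecting the asked answer:
  field enabled in record Money: tag 7 changed to 14 -> triggers nothing under Profile's printed rules — same verdict
  field duration in record Profile: type int32 changed to int64 -> its effect on Profile is confined to the forward direction, not asked
  removed field title from record Money (its key 6 joins the reserved list) -> its effect on Profile is confined to the forward direction, not asked

backward: COMPATIBLE []
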